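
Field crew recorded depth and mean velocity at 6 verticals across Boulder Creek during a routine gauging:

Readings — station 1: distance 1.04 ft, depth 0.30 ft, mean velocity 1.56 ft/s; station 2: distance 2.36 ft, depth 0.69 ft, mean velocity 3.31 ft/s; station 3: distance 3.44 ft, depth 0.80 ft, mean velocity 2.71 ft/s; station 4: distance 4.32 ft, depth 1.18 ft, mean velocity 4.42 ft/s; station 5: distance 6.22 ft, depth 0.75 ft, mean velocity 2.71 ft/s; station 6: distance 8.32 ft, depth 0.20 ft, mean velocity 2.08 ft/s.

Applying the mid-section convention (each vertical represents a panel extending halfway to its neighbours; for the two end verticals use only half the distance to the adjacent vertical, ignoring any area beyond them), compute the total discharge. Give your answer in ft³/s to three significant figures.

w_1 = (2.36 − 1.04)/2 = 0.66 ft; q_1 = 1.56 × 0.30 × 0.66 = 0.3089 ft³/s
w_2 = (3.44 − 1.04)/2 = 1.2 ft; q_2 = 3.31 × 0.69 × 1.2 = 2.741 ft³/s
w_3 = (4.32 − 2.36)/2 = 0.98 ft; q_3 = 2.71 × 0.80 × 0.98 = 2.125 ft³/s
w_4 = (6.22 − 3.44)/2 = 1.39 ft; q_4 = 4.42 × 1.18 × 1.39 = 7.250 ft³/s
w_5 = (8.32 − 4.32)/2 = 2 ft; q_5 = 2.71 × 0.75 × 2 = 4.065 ft³/s
w_6 = (8.32 − 6.22)/2 = 1.05 ft; q_6 = 2.08 × 0.20 × 1.05 = 0.4368 ft³/s
Q = Σ qᵢ = 16.93 ft³/s

16.9 ft³/s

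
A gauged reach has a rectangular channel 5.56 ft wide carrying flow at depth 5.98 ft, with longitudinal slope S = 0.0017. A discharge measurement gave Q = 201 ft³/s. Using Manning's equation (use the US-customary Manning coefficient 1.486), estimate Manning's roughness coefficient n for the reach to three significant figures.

A = b·y = 5.56 × 5.98 = 33.25 ft²
P = b + 2y = 5.56 + 2×5.98 = 17.52 ft
R = A/P = 33.25/17.52 = 1.898 ft
n = (1.486/Q)·A·R^(2/3)·S^(1/2) = (1.486/201) × 33.25 × 1.533 × 0.04123 = 0.01554

0.0155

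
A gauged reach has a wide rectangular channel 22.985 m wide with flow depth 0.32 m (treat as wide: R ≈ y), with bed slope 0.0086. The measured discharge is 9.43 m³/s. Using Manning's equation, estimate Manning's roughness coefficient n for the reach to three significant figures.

0.0338

A = b·y = 22.985 × 0.32 = 7.355 m²
Wide channel: R ≈ y = 0.32 m
n = (1/Q)·A·R^(2/3)·S^(1/2) = (1/9.43) × 7.355 × 0.4678 × 0.09274 = 0.03384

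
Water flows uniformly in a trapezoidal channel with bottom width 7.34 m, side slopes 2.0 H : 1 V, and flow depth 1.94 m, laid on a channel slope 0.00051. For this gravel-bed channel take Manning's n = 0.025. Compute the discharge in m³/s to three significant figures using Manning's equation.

24.1 m³/s

A = (b + z·y)·y = (7.34 + 2.0×1.94)×1.94 = 21.77 m²
P = b + 2y√(1+z²) = 7.34 + 2×1.94×√(1+2.0²) = 16.02 m
R = A/P = 21.77/16.02 = 1.359 m
Q = (1/n)·A·R^(2/3)·S^(1/2) = (1/0.025) × 21.77 × 1.359^(2/3) × 0.00051^(1/2) = 24.13 m³/s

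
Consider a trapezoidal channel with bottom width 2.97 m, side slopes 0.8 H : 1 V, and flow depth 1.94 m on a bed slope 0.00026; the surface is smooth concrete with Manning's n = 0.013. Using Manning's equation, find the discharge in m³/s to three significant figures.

11.6 m³/s

A = (b + z·y)·y = (2.97 + 0.8×1.94)×1.94 = 8.773 m²
P = b + 2y√(1+z²) = 2.97 + 2×1.94×√(1+0.8²) = 7.939 m
R = A/P = 8.773/7.939 = 1.105 m
Q = (1/n)·A·R^(2/3)·S^(1/2) = (1/0.013) × 8.773 × 1.105^(2/3) × 0.00026^(1/2) = 11.63 m³/s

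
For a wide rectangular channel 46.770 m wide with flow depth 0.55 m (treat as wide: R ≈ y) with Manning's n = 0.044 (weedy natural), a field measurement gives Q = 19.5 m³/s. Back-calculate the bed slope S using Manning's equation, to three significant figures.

A = b·y = 46.770 × 0.55 = 25.72 m²
Wide channel: R ≈ y = 0.55 m
S = (Q·n / (1·A·R^(2/3)))² = (19.5×0.044 / (1×25.72×0.6713))² = 0.002469

0.00247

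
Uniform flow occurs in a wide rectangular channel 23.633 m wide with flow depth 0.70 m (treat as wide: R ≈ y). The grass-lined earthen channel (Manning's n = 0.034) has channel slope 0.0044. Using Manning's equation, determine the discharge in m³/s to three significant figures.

25.4 m³/s

A = b·y = 23.633 × 0.70 = 16.54 m²
Wide channel: R ≈ y = 0.70 m
Q = (1/n)·A·R^(2/3)·S^(1/2) = (1/0.034) × 16.54 × 0.7000^(2/3) × 0.0044^(1/2) = 25.44 m³/s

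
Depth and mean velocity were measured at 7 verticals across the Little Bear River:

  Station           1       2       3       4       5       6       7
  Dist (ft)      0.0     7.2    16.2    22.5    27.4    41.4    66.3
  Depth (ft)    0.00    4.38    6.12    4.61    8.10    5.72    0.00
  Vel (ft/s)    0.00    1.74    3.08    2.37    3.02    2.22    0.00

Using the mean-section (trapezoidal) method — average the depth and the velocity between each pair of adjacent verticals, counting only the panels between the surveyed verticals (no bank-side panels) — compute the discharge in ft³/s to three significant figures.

Panel 1-2: Δb = 7.2 ft, d̄ = (0.00+4.38)/2 = 2.19, v̄ = (0.00+1.74)/2 = 0.87 → q = 7.2×2.19×0.87 = 13.72 ft³/s
Panel 2-3: Δb = 9 ft, d̄ = (4.38+6.12)/2 = 5.25, v̄ = (1.74+3.08)/2 = 2.41 → q = 9×5.25×2.41 = 113.9 ft³/s
Panel 3-4: Δb = 6.3 ft, d̄ = (6.12+4.61)/2 = 5.365, v̄ = (3.08+2.37)/2 = 2.725 → q = 6.3×5.365×2.725 = 92.10 ft³/s
Panel 4-5: Δb = 4.9 ft, d̄ = (4.61+8.10)/2 = 6.355, v̄ = (2.37+3.02)/2 = 2.695 → q = 4.9×6.355×2.695 = 83.92 ft³/s
Panel 5-6: Δb = 14 ft, d̄ = (8.10+5.72)/2 = 6.91, v̄ = (3.02+2.22)/2 = 2.62 → q = 14×6.91×2.62 = 253.5 ft³/s
Panel 6-7: Δb = 24.9 ft, d̄ = (5.72+0.00)/2 = 2.86, v̄ = (2.22+0.00)/2 = 1.11 → q = 24.9×2.86×1.11 = 79.05 ft³/s
Q = Σ q = 636.1 ft³/s

636 ft³/s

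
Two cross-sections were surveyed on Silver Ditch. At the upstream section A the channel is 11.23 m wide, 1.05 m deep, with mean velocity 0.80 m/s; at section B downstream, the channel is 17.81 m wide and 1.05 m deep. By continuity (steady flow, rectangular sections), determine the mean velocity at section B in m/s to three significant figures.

0.504 m/s

Q = A₁V₁ = (11.23×1.05) × 0.80 = 9.433 m³/s
A₂ = 17.81 × 1.05 = 18.70 m²
V₂ = Q/A₂ = 9.433/18.70 = 0.5044 m/s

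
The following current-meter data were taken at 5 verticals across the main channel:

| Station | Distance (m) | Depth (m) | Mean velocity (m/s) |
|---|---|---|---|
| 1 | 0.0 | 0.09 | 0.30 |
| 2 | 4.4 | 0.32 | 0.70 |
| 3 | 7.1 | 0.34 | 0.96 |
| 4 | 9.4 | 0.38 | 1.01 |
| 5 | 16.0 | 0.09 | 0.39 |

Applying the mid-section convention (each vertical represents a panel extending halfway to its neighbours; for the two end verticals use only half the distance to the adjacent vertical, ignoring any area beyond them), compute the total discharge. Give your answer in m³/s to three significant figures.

3.49 m³/s

w_1 = (4.4 − 0.0)/2 = 2.2 m; q_1 = 0.30 × 0.09 × 2.2 = 0.05940 m³/s
w_2 = (7.1 − 0.0)/2 = 3.55 m; q_2 = 0.70 × 0.32 × 3.55 = 0.7952 m³/s
w_3 = (9.4 − 4.4)/2 = 2.5 m; q_3 = 0.96 × 0.34 × 2.5 = 0.8160 m³/s
w_4 = (16.0 − 7.1)/2 = 4.45 m; q_4 = 1.01 × 0.38 × 4.45 = 1.708 m³/s
w_5 = (16.0 − 9.4)/2 = 3.3 m; q_5 = 0.39 × 0.09 × 3.3 = 0.1158 m³/s
Q = Σ qᵢ = 3.494 m³/s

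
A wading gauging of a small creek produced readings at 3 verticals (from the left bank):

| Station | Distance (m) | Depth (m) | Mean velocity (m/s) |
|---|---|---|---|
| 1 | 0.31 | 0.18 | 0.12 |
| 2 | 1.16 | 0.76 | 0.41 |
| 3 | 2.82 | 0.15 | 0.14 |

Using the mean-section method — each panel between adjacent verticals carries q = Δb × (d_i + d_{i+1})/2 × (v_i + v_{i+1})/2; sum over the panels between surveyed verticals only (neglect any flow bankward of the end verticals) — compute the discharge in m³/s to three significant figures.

0.314 m³/s

Panel 1-2: Δb = 0.85 m, d̄ = (0.18+0.76)/2 = 0.47, v̄ = (0.12+0.41)/2 = 0.265 → q = 0.85×0.47×0.265 = 0.1059 m³/s
Panel 2-3: Δb = 1.66 m, d̄ = (0.76+0.15)/2 = 0.455, v̄ = (0.41+0.14)/2 = 0.275 → q = 1.66×0.455×0.275 = 0.2077 m³/s
Q = Σ q = 0.3136 m³/s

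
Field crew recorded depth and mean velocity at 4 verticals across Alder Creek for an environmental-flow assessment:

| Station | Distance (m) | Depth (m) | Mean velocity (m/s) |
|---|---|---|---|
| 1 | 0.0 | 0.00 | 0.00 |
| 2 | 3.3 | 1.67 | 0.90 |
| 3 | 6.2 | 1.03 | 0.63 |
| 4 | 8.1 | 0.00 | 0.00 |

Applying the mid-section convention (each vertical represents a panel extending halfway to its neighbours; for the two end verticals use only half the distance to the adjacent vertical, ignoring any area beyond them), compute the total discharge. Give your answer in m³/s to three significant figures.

w_2 = (6.2 − 0.0)/2 = 3.1 m; q_2 = 0.90 × 1.67 × 3.1 = 4.659 m³/s
w_3 = (8.1 − 3.3)/2 = 2.4 m; q_3 = 0.63 × 1.03 × 2.4 = 1.557 m³/s
Stations 1, 4 contribute zero (depth or velocity is 0).
Q = Σ qᵢ = 6.217 m³/s

6.22 m³/s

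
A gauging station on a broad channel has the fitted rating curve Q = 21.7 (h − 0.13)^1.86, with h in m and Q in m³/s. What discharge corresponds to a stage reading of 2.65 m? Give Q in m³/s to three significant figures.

121 m³/s

Q = 21.7 × (2.65 − 0.13)^1.86 = 21.7 × 2.52^1.86 = 121.1 m³/s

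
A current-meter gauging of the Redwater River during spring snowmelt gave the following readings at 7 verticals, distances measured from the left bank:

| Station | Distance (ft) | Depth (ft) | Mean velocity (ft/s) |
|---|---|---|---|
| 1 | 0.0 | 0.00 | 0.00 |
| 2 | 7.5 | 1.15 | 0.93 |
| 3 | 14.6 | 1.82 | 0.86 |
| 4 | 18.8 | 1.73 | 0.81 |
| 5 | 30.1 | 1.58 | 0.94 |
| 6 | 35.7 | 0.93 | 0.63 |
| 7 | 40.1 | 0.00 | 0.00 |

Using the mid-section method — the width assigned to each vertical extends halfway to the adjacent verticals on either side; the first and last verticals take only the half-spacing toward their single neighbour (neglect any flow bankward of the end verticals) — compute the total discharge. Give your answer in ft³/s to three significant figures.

43.0 ft³/s

w_2 = (14.6 − 0.0)/2 = 7.3 ft; q_2 = 0.93 × 1.15 × 7.3 = 7.807 ft³/s
w_3 = (18.8 − 7.5)/2 = 5.65 ft; q_3 = 0.86 × 1.82 × 5.65 = 8.843 ft³/s
w_4 = (30.1 − 14.6)/2 = 7.75 ft; q_4 = 0.81 × 1.73 × 7.75 = 10.86 ft³/s
w_5 = (35.7 − 18.8)/2 = 8.45 ft; q_5 = 0.94 × 1.58 × 8.45 = 12.55 ft³/s
w_6 = (40.1 − 30.1)/2 = 5 ft; q_6 = 0.63 × 0.93 × 5 = 2.930 ft³/s
Stations 1, 7 contribute zero (depth or velocity is 0).
Q = Σ qᵢ = 42.99 ft³/s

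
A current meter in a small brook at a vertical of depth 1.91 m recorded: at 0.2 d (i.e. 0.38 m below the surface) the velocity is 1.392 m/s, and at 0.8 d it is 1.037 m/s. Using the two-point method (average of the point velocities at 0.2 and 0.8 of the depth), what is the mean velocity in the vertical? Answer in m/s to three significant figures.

1.21 m/s

v̄ = (1.392 + 1.037) / 2 = 1.215 m/s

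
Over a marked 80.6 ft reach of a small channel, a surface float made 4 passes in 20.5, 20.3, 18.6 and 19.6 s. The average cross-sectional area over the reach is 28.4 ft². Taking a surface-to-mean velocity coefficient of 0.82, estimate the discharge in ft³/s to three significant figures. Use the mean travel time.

t̄ = (20.5 + 20.3 + 18.6 + 19.6) / 4 = 19.75 s
v_surface = L / t̄ = 80.6 / 19.75 = 4.081 ft/s
v_mean = 0.82 × 4.081 = 3.346 ft/s
Q = A × v_mean = 28.4 × 3.346 = 95.04 ft³/s

95.0 ft³/s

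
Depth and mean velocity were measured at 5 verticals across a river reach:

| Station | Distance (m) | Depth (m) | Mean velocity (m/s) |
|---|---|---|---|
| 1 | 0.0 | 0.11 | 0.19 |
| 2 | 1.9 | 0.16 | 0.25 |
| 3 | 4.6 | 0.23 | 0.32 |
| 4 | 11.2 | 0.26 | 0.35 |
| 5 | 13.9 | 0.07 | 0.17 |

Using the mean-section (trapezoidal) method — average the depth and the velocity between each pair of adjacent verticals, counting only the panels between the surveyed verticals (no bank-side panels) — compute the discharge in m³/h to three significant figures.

Panel 1-2: Δb = 1.9 m, d̄ = (0.11+0.16)/2 = 0.135, v̄ = (0.19+0.25)/2 = 0.22 → q = 1.9×0.135×0.22 = 0.05643 m³/s
Panel 2-3: Δb = 2.7 m, d̄ = (0.16+0.23)/2 = 0.195, v̄ = (0.25+0.32)/2 = 0.285 → q = 2.7×0.195×0.285 = 0.1501 m³/s
Panel 3-4: Δb = 6.6 m, d̄ = (0.23+0.26)/2 = 0.245, v̄ = (0.32+0.35)/2 = 0.335 → q = 6.6×0.245×0.335 = 0.5417 m³/s
Panel 4-5: Δb = 2.7 m, d̄ = (0.26+0.07)/2 = 0.165, v̄ = (0.35+0.17)/2 = 0.26 → q = 2.7×0.165×0.26 = 0.1158 m³/s
Q = Σ q = 0.8640 m³/s
= 0.8640 × 3600 = 3110 m³/h

3110 m³/h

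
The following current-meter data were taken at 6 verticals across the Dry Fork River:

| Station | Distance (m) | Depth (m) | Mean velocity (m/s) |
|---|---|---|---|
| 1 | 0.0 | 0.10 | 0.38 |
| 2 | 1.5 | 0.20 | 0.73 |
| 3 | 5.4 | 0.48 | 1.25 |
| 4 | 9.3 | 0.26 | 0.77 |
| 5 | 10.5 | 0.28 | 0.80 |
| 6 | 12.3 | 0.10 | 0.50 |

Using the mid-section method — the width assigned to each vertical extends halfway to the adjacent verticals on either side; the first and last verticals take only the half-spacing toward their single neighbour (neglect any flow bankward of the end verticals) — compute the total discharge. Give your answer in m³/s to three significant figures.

w_1 = (1.5 − 0.0)/2 = 0.75 m; q_1 = 0.38 × 0.10 × 0.75 = 0.02850 m³/s
w_2 = (5.4 − 0.0)/2 = 2.7 m; q_2 = 0.73 × 0.20 × 2.7 = 0.3942 m³/s
w_3 = (9.3 − 1.5)/2 = 3.9 m; q_3 = 1.25 × 0.48 × 3.9 = 2.340 m³/s
w_4 = (10.5 − 5.4)/2 = 2.55 m; q_4 = 0.77 × 0.26 × 2.55 = 0.5105 m³/s
w_5 = (12.3 − 9.3)/2 = 1.5 m; q_5 = 0.80 × 0.28 × 1.5 = 0.3360 m³/s
w_6 = (12.3 − 10.5)/2 = 0.9 m; q_6 = 0.50 × 0.10 × 0.9 = 0.04500 m³/s
Q = Σ qᵢ = 3.654 m³/s

3.65 m³/s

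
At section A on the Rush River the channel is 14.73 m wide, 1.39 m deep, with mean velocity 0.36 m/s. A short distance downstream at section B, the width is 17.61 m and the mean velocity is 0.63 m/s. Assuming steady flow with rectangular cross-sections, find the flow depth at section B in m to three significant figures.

0.664 m

Q = A₁V₁ = (14.73×1.39) × 0.36 = 7.371 m³/s
d₂ = Q/(b₂ V₂) = 7.371/(17.61×0.63) = 0.6644 m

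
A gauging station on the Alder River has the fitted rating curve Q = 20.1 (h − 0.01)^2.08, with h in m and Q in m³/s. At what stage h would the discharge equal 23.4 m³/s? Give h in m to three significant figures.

h − h₀ = (Q/C)^(1/b) = (23.4/20.1)^(1/2.08) = 1.076 m
h = 0.01 + 1.076 = 1.086 m

1.09 m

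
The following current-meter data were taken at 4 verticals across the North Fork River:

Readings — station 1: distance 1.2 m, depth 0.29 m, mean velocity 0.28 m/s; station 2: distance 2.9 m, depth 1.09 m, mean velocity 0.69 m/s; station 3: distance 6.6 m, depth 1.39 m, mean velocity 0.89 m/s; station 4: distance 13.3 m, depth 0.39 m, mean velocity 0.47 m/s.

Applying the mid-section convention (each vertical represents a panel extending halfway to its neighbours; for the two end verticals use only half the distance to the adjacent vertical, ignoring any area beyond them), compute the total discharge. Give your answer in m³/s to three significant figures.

w_1 = (2.9 − 1.2)/2 = 0.85 m; q_1 = 0.28 × 0.29 × 0.85 = 0.06902 m³/s
w_2 = (6.6 − 1.2)/2 = 2.7 m; q_2 = 0.69 × 1.09 × 2.7 = 2.031 m³/s
w_3 = (13.3 − 2.9)/2 = 5.2 m; q_3 = 0.89 × 1.39 × 5.2 = 6.433 m³/s
w_4 = (13.3 − 6.6)/2 = 3.35 m; q_4 = 0.47 × 0.39 × 3.35 = 0.6141 m³/s
Q = Σ qᵢ = 9.147 m³/s

9.15 m³/s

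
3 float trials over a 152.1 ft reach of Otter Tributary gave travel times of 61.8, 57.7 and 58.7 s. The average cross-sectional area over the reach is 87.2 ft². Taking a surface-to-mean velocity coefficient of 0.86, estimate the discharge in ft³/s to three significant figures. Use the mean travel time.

t̄ = (61.8 + 57.7 + 58.7) / 3 = 59.4 s
v_surface = L / t̄ = 152.1 / 59.4 = 2.561 ft/s
v_mean = 0.86 × 2.561 = 2.202 ft/s
Q = A × v_mean = 87.2 × 2.202 = 192.0 ft³/s

192 ft³/s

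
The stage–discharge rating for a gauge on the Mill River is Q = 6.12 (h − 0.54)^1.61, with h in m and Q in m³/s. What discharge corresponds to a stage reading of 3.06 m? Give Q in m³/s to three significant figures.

Q = 6.12 × (3.06 − 0.54)^1.61 = 6.12 × 2.52^1.61 = 27.10 m³/s

27.1 m³/s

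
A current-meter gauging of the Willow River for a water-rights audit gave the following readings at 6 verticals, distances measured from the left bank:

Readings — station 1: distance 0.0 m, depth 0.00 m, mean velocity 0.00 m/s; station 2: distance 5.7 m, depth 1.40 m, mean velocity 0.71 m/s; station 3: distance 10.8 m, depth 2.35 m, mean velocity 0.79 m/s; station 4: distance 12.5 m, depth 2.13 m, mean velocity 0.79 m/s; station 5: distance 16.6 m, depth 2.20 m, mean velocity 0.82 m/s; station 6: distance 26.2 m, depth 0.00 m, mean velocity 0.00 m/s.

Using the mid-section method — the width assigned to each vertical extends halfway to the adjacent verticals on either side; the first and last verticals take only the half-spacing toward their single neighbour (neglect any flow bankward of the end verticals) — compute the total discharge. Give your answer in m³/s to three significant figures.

w_2 = (10.8 − 0.0)/2 = 5.4 m; q_2 = 0.71 × 1.40 × 5.4 = 5.368 m³/s
w_3 = (12.5 − 5.7)/2 = 3.4 m; q_3 = 0.79 × 2.35 × 3.4 = 6.312 m³/s
w_4 = (16.6 − 10.8)/2 = 2.9 m; q_4 = 0.79 × 2.13 × 2.9 = 4.880 m³/s
w_5 = (26.2 − 12.5)/2 = 6.85 m; q_5 = 0.82 × 2.20 × 6.85 = 12.36 m³/s
Stations 1, 6 contribute zero (depth or velocity is 0).
Q = Σ qᵢ = 28.92 m³/s

28.9 m³/s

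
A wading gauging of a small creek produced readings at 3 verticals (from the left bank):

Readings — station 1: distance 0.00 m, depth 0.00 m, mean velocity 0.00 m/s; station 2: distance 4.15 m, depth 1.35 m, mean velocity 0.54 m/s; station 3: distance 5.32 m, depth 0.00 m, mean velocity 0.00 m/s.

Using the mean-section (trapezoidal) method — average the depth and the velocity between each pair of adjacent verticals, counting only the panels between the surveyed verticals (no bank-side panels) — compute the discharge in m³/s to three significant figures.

0.970 m³/s

Panel 1-2: Δb = 4.15 m, d̄ = (0.00+1.35)/2 = 0.675, v̄ = (0.00+0.54)/2 = 0.27 → q = 4.15×0.675×0.27 = 0.7563 m³/s
Panel 2-3: Δb = 1.17 m, d̄ = (1.35+0.00)/2 = 0.675, v̄ = (0.54+0.00)/2 = 0.27 → q = 1.17×0.675×0.27 = 0.2132 m³/s
Q = Σ q = 0.9696 m³/s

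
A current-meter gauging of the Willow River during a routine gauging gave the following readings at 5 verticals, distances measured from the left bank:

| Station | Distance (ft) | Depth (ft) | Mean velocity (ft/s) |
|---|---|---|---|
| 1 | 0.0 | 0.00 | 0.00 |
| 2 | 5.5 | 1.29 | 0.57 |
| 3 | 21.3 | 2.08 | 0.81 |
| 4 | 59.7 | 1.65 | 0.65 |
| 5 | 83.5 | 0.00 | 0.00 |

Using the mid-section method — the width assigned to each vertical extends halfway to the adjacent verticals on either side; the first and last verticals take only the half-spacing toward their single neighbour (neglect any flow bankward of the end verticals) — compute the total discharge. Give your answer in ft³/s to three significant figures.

86.8 ft³/s

w_2 = (21.3 − 0.0)/2 = 10.65 ft; q_2 = 0.57 × 1.29 × 10.65 = 7.831 ft³/s
w_3 = (59.7 − 5.5)/2 = 27.1 ft; q_3 = 0.81 × 2.08 × 27.1 = 45.66 ft³/s
w_4 = (83.5 − 21.3)/2 = 31.1 ft; q_4 = 0.65 × 1.65 × 31.1 = 33.35 ft³/s
Stations 1, 5 contribute zero (depth or velocity is 0).
Q = Σ qᵢ = 86.84 ft³/s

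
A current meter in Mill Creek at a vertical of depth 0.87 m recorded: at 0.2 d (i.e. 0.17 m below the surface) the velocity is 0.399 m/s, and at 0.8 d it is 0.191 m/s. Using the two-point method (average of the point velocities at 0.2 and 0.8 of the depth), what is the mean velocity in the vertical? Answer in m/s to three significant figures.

v̄ = (0.399 + 0.191) / 2 = 0.2950 m/s

0.295 m/s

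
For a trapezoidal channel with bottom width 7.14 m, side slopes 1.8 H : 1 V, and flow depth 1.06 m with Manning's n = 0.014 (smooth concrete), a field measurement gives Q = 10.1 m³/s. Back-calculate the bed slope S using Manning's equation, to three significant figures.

A = (b + z·y)·y = (7.14 + 1.8×1.06)×1.06 = 9.591 m²
P = b + 2y√(1+z²) = 7.14 + 2×1.06×√(1+1.8²) = 11.51 m
R = A/P = 9.591/11.51 = 0.8336 m
S = (Q·n / (1·A·R^(2/3)))² = (10.1×0.014 / (1×9.591×0.8857))² = 0.0002771

0.000277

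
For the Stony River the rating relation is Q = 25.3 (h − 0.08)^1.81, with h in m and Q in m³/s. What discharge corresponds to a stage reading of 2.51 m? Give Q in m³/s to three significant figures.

Q = 25.3 × (2.51 − 0.08)^1.81 = 25.3 × 2.43^1.81 = 126.2 m³/s

126 m³/s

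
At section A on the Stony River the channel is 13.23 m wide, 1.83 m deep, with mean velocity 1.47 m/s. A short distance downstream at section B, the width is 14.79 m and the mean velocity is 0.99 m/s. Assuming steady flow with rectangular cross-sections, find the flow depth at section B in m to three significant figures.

Q = A₁V₁ = (13.23×1.83) × 1.47 = 35.59 m³/s
d₂ = Q/(b₂ V₂) = 35.59/(14.79×0.99) = 2.431 m

2.43 m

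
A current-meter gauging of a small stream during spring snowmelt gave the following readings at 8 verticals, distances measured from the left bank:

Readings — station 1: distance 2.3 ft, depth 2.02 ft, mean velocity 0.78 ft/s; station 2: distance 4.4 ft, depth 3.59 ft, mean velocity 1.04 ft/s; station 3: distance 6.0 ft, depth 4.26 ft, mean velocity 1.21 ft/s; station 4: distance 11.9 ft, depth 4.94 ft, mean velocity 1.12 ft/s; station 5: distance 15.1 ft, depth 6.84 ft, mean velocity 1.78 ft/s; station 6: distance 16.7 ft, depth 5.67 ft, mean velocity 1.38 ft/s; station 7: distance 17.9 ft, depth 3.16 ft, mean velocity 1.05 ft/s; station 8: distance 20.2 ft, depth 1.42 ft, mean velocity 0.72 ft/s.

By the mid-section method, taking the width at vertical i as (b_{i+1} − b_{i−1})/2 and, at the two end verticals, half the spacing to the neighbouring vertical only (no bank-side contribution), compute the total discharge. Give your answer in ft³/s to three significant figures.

w_1 = (4.4 − 2.3)/2 = 1.05 ft; q_1 = 0.78 × 2.02 × 1.05 = 1.654 ft³/s
w_2 = (6.0 − 2.3)/2 = 1.85 ft; q_2 = 1.04 × 3.59 × 1.85 = 6.907 ft³/s
w_3 = (11.9 − 4.4)/2 = 3.75 ft; q_3 = 1.21 × 4.26 × 3.75 = 19.33 ft³/s
w_4 = (15.1 − 6.0)/2 = 4.55 ft; q_4 = 1.12 × 4.94 × 4.55 = 25.17 ft³/s
w_5 = (16.7 − 11.9)/2 = 2.4 ft; q_5 = 1.78 × 6.84 × 2.4 = 29.22 ft³/s
w_6 = (17.9 − 15.1)/2 = 1.4 ft; q_6 = 1.38 × 5.67 × 1.4 = 10.95 ft³/s
w_7 = (20.2 − 16.7)/2 = 1.75 ft; q_7 = 1.05 × 3.16 × 1.75 = 5.807 ft³/s
w_8 = (20.2 − 17.9)/2 = 1.15 ft; q_8 = 0.72 × 1.42 × 1.15 = 1.176 ft³/s
Q = Σ qᵢ = 100.2 ft³/s

100 ft³/s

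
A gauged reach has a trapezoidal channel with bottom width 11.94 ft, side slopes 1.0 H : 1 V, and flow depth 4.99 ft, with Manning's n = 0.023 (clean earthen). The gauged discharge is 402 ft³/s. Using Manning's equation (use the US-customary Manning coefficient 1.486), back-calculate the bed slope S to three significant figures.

A = (b + z·y)·y = (11.94 + 1.0×4.99)×4.99 = 84.48 ft²
P = b + 2y√(1+z²) = 11.94 + 2×4.99×√(1+1.0²) = 26.05 ft
R = A/P = 84.48/26.05 = 3.243 ft
S = (Q·n / (1.486·A·R^(2/3)))² = (402×0.023 / (1.486×84.48×2.191))² = 0.001130

0.00113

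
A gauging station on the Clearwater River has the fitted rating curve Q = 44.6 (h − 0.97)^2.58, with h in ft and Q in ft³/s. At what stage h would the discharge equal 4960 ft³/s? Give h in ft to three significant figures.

h − h₀ = (Q/C)^(1/b) = (4960/44.6)^(1/2.58) = 6.210 ft
h = 0.97 + 6.210 = 7.180 ft

7.18 ft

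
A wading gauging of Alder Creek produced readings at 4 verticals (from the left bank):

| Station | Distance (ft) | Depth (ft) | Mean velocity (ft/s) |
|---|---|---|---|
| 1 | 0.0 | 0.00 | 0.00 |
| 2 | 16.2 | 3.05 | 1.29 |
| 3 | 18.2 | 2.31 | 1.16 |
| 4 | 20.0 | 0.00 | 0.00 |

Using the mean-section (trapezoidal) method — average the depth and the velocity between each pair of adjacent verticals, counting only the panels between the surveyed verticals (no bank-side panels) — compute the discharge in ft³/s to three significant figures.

Panel 1-2: Δb = 16.2 ft, d̄ = (0.00+3.05)/2 = 1.525, v̄ = (0.00+1.29)/2 = 0.645 → q = 16.2×1.525×0.645 = 15.93 ft³/s
Panel 2-3: Δb = 2 ft, d̄ = (3.05+2.31)/2 = 2.68, v̄ = (1.29+1.16)/2 = 1.225 → q = 2×2.68×1.225 = 6.566 ft³/s
Panel 3-4: Δb = 1.8 ft, d̄ = (2.31+0.00)/2 = 1.155, v̄ = (1.16+0.00)/2 = 0.58 → q = 1.8×1.155×0.58 = 1.206 ft³/s
Q = Σ q = 23.71 ft³/s

23.7 ft³/s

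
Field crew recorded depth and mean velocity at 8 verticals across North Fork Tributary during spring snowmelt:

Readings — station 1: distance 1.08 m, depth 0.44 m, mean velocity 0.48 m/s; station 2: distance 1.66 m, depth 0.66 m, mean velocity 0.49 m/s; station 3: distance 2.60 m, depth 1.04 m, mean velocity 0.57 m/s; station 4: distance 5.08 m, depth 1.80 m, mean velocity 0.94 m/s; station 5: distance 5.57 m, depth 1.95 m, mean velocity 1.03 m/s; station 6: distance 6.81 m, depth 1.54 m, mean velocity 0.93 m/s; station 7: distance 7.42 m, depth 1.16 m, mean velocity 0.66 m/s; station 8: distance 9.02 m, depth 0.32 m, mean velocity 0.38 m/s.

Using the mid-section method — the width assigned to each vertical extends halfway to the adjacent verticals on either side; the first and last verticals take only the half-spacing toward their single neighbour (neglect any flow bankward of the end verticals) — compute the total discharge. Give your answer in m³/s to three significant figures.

7.84 m³/s

w_1 = (1.66 − 1.08)/2 = 0.29 m; q_1 = 0.48 × 0.44 × 0.29 = 0.06125 m³/s
w_2 = (2.60 − 1.08)/2 = 0.76 m; q_2 = 0.49 × 0.66 × 0.76 = 0.2458 m³/s
w_3 = (5.08 − 1.66)/2 = 1.71 m; q_3 = 0.57 × 1.04 × 1.71 = 1.014 m³/s
w_4 = (5.57 − 2.60)/2 = 1.485 m; q_4 = 0.94 × 1.80 × 1.485 = 2.513 m³/s
w_5 = (6.81 − 5.08)/2 = 0.865 m; q_5 = 1.03 × 1.95 × 0.865 = 1.737 m³/s
w_6 = (7.42 − 5.57)/2 = 0.925 m; q_6 = 0.93 × 1.54 × 0.925 = 1.325 m³/s
w_7 = (9.02 − 6.81)/2 = 1.105 m; q_7 = 0.66 × 1.16 × 1.105 = 0.8460 m³/s
w_8 = (9.02 − 7.42)/2 = 0.8 m; q_8 = 0.38 × 0.32 × 0.8 = 0.09728 m³/s
Q = Σ qᵢ = 7.839 m³/s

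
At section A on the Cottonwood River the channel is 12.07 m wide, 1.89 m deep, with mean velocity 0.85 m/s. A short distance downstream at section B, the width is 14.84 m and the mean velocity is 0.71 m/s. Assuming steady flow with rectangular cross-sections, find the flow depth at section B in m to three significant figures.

Q = A₁V₁ = (12.07×1.89) × 0.85 = 19.39 m³/s
d₂ = Q/(b₂ V₂) = 19.39/(14.84×0.71) = 1.840 m

1.84 m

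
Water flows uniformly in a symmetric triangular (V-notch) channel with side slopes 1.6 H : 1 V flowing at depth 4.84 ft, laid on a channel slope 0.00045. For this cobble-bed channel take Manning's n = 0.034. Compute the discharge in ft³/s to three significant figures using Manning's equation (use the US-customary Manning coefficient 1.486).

56.1 ft³/s

A = z·y² = 1.6×4.84² = 37.48 ft²
P = 2y√(1+z²) = 2×4.84×√(1+1.6²) = 18.26 ft
R = A/P = 37.48/18.26 = 2.052 ft
Q = (1.486/n)·A·R^(2/3)·S^(1/2) = (1.486/0.034) × 37.48 × 2.052^(2/3) × 0.00045^(1/2) = 56.12 ft³/s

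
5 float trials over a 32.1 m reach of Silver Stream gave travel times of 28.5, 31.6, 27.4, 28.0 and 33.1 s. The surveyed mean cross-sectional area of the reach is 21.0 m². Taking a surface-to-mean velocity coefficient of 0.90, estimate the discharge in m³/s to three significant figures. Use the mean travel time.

t̄ = (28.5 + 31.6 + 27.4 + 28.0 + 33.1) / 5 = 29.72 s
v_surface = L / t̄ = 32.1 / 29.72 = 1.080 m/s
v_mean = 0.90 × 1.080 = 0.9721 m/s
Q = A × v_mean = 21.0 × 0.9721 = 20.41 m³/s

20.4 m³/s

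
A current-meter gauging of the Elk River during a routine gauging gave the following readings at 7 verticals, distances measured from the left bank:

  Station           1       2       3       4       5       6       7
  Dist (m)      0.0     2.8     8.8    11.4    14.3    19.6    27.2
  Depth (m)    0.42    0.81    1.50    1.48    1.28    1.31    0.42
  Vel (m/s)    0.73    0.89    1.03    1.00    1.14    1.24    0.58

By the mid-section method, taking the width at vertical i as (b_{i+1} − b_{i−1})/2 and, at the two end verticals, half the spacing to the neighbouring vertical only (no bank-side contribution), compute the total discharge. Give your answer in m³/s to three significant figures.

w_1 = (2.8 − 0.0)/2 = 1.4 m; q_1 = 0.73 × 0.42 × 1.4 = 0.4292 m³/s
w_2 = (8.8 − 0.0)/2 = 4.4 m; q_2 = 0.89 × 0.81 × 4.4 = 3.172 m³/s
w_3 = (11.4 − 2.8)/2 = 4.3 m; q_3 = 1.03 × 1.50 × 4.3 = 6.644 m³/s
w_4 = (14.3 − 8.8)/2 = 2.75 m; q_4 = 1.00 × 1.48 × 2.75 = 4.070 m³/s
w_5 = (19.6 − 11.4)/2 = 4.1 m; q_5 = 1.14 × 1.28 × 4.1 = 5.983 m³/s
w_6 = (27.2 − 14.3)/2 = 6.45 m; q_6 = 1.24 × 1.31 × 6.45 = 10.48 m³/s
w_7 = (27.2 − 19.6)/2 = 3.8 m; q_7 = 0.58 × 0.42 × 3.8 = 0.9257 m³/s
Q = Σ qᵢ = 31.70 m³/s

31.7 m³/s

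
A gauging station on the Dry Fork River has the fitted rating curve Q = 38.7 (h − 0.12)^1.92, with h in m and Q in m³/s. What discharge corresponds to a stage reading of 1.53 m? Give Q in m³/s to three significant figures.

74.9 m³/s

Q = 38.7 × (1.53 − 0.12)^1.92 = 38.7 × 1.41^1.92 = 74.85 m³/s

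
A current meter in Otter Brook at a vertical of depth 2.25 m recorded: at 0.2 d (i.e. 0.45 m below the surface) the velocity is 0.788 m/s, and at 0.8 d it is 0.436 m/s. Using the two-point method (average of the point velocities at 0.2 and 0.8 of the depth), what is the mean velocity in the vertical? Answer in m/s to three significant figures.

0.612 m/s

v̄ = (0.788 + 0.436) / 2 = 0.6120 m/s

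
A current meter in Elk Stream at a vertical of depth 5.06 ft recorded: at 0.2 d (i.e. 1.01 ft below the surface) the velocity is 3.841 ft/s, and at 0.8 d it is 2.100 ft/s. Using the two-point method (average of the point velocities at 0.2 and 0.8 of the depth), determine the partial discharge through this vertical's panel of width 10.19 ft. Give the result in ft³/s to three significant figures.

v̄ = (3.841 + 2.100) / 2 = 2.971 ft/s
q = v̄ × d × w = 2.971 × 5.06 × 10.19 = 153.2 ft³/s

153 ft³/s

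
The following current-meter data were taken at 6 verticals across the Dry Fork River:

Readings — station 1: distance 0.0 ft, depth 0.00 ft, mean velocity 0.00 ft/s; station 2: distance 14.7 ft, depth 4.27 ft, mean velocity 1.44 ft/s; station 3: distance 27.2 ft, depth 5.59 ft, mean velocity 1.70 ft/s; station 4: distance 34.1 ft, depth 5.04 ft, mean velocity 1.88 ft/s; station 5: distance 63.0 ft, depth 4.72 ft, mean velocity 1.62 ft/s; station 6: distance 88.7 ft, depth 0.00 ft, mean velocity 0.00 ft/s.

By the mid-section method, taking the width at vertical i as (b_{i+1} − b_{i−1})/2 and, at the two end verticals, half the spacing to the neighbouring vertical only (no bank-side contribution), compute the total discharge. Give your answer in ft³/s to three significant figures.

554 ft³/s

w_2 = (27.2 − 0.0)/2 = 13.6 ft; q_2 = 1.44 × 4.27 × 13.6 = 83.62 ft³/s
w_3 = (34.1 − 14.7)/2 = 9.7 ft; q_3 = 1.70 × 5.59 × 9.7 = 92.18 ft³/s
w_4 = (63.0 − 27.2)/2 = 17.9 ft; q_4 = 1.88 × 5.04 × 17.9 = 169.6 ft³/s
w_5 = (88.7 − 34.1)/2 = 27.3 ft; q_5 = 1.62 × 4.72 × 27.3 = 208.7 ft³/s
Stations 1, 6 contribute zero (depth or velocity is 0).
Q = Σ qᵢ = 554.2 ft³/s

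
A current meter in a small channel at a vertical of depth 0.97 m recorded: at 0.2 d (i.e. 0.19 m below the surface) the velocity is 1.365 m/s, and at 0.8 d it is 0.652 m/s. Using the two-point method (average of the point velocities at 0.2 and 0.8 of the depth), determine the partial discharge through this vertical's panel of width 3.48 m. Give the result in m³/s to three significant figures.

3.40 m³/s

v̄ = (1.365 + 0.652) / 2 = 1.009 m/s
q = v̄ × d × w = 1.009 × 0.97 × 3.48 = 3.404 m³/s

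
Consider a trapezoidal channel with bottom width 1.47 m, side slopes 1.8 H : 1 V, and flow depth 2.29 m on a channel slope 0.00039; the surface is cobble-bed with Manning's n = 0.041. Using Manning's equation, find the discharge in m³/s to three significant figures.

A = (b + z·y)·y = (1.47 + 1.8×2.29)×2.29 = 12.81 m²
P = b + 2y√(1+z²) = 1.47 + 2×2.29×√(1+1.8²) = 10.90 m
R = A/P = 12.81/10.90 = 1.175 m
Q = (1/n)·A·R^(2/3)·S^(1/2) = (1/0.041) × 12.81 × 1.175^(2/3) × 0.00039^(1/2) = 6.867 m³/s

6.87 m³/s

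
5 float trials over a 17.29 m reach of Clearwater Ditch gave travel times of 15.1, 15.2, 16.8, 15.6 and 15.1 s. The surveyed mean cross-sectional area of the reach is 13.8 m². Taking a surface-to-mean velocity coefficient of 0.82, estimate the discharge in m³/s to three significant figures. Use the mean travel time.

t̄ = (15.1 + 15.2 + 16.8 + 15.6 + 15.1) / 5 = 15.56 s
v_surface = L / t̄ = 17.29 / 15.56 = 1.111 m/s
v_mean = 0.82 × 1.111 = 0.9112 m/s
Q = A × v_mean = 13.8 × 0.9112 = 12.57 m³/s

12.6 m³/s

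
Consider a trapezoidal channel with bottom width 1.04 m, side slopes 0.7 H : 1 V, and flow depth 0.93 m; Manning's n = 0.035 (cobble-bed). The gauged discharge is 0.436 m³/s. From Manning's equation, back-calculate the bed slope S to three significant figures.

0.000254

A = (b + z·y)·y = (1.04 + 0.7×0.93)×0.93 = 1.573 m²
P = b + 2y√(1+z²) = 1.04 + 2×0.93×√(1+0.7²) = 3.310 m
R = A/P = 1.573/3.310 = 0.4751 m
S = (Q·n / (1·A·R^(2/3)))² = (0.436×0.035 / (1×1.573×0.6088))² = 0.0002540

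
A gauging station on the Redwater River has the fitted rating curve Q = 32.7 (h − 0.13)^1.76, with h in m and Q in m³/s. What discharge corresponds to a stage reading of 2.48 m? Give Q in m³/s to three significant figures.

Q = 32.7 × (2.48 − 0.13)^1.76 = 32.7 × 2.35^1.76 = 147.1 m³/s

147 m³/s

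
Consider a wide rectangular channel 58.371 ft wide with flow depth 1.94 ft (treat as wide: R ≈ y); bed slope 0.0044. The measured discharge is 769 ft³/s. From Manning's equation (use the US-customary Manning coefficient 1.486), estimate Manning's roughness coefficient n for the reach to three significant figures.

0.0226

A = b·y = 58.371 × 1.94 = 113.2 ft²
Wide channel: R ≈ y = 1.94 ft
n = (1.486/Q)·A·R^(2/3)·S^(1/2) = (1.486/769) × 113.2 × 1.555 × 0.06633 = 0.02258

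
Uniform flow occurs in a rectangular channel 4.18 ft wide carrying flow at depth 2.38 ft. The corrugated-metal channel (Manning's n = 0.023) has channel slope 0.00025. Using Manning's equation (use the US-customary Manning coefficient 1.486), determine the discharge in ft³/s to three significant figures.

10.9 ft³/s

A = b·y = 4.18 × 2.38 = 9.948 ft²
P = b + 2y = 4.18 + 2×2.38 = 8.940 ft
R = A/P = 9.948/8.940 = 1.113 ft
Q = (1.486/n)·A·R^(2/3)·S^(1/2) = (1.486/0.023) × 9.948 × 1.113^(2/3) × 0.00025^(1/2) = 10.91 ft³/s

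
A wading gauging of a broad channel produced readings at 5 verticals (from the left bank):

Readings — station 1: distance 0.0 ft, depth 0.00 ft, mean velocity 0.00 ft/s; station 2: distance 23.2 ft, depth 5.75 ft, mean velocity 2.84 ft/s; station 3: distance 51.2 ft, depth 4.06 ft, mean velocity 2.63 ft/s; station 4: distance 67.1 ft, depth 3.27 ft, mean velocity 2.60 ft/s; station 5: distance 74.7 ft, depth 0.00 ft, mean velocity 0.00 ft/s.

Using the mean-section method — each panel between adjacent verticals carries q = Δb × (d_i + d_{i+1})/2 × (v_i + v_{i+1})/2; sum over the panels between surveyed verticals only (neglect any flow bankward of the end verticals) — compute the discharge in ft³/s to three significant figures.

639 ft³/s

Panel 1-2: Δb = 23.2 ft, d̄ = (0.00+5.75)/2 = 2.875, v̄ = (0.00+2.84)/2 = 1.42 → q = 23.2×2.875×1.42 = 94.71 ft³/s
Panel 2-3: Δb = 28 ft, d̄ = (5.75+4.06)/2 = 4.905, v̄ = (2.84+2.63)/2 = 2.735 → q = 28×4.905×2.735 = 375.6 ft³/s
Panel 3-4: Δb = 15.9 ft, d̄ = (4.06+3.27)/2 = 3.665, v̄ = (2.63+2.60)/2 = 2.615 → q = 15.9×3.665×2.615 = 152.4 ft³/s
Panel 4-5: Δb = 7.6 ft, d̄ = (3.27+0.00)/2 = 1.635, v̄ = (2.60+0.00)/2 = 1.3 → q = 7.6×1.635×1.3 = 16.15 ft³/s
Q = Σ q = 638.9 ft³/s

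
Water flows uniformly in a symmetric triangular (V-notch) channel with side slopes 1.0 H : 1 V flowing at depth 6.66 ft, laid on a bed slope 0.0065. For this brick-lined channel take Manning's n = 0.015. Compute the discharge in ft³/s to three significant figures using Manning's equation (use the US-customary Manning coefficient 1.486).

627 ft³/s

A = z·y² = 1.0×6.66² = 44.36 ft²
P = 2y√(1+z²) = 2×6.66×√(1+1.0²) = 18.84 ft
R = A/P = 44.36/18.84 = 2.355 ft
Q = (1.486/n)·A·R^(2/3)·S^(1/2) = (1.486/0.015) × 44.36 × 2.355^(2/3) × 0.0065^(1/2) = 627.0 ft³/s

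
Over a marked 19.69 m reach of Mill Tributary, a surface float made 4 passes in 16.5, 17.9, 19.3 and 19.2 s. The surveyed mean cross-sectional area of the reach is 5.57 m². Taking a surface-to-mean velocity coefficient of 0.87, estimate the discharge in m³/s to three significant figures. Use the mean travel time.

t̄ = (16.5 + 17.9 + 19.3 + 19.2) / 4 = 18.225 s
v_surface = L / t̄ = 19.69 / 18.225 = 1.080 m/s
v_mean = 0.87 × 1.080 = 0.9399 m/s
Q = A × v_mean = 5.57 × 0.9399 = 5.235 m³/s

5.24 m³/s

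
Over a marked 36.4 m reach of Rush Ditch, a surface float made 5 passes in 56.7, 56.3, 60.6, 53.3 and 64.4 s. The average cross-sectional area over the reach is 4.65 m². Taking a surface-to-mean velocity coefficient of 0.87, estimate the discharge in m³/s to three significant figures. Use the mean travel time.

2.53 m³/s

t̄ = (56.7 + 56.3 + 60.6 + 53.3 + 64.4) / 5 = 58.26 s
v_surface = L / t̄ = 36.4 / 58.26 = 0.6248 m/s
v_mean = 0.87 × 0.6248 = 0.5436 m/s
Q = A × v_mean = 4.65 × 0.5436 = 2.528 m³/s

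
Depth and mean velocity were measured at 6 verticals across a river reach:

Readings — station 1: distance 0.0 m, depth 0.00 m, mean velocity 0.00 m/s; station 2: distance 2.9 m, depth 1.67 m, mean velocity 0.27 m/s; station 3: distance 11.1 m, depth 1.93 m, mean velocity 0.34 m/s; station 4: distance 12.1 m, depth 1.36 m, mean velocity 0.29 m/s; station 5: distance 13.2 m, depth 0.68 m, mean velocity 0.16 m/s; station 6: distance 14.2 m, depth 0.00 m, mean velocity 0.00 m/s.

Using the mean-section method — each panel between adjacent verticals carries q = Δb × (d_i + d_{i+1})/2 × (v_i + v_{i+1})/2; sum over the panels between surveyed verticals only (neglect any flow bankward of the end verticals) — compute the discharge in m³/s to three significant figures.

5.63 m³/s

Panel 1-2: Δb = 2.9 m, d̄ = (0.00+1.67)/2 = 0.835, v̄ = (0.00+0.27)/2 = 0.135 → q = 2.9×0.835×0.135 = 0.3269 m³/s
Panel 2-3: Δb = 8.2 m, d̄ = (1.67+1.93)/2 = 1.8, v̄ = (0.27+0.34)/2 = 0.305 → q = 8.2×1.8×0.305 = 4.502 m³/s
Panel 3-4: Δb = 1 m, d̄ = (1.93+1.36)/2 = 1.645, v̄ = (0.34+0.29)/2 = 0.315 → q = 1×1.645×0.315 = 0.5182 m³/s
Panel 4-5: Δb = 1.1 m, d̄ = (1.36+0.68)/2 = 1.02, v̄ = (0.29+0.16)/2 = 0.225 → q = 1.1×1.02×0.225 = 0.2525 m³/s
Panel 5-6: Δb = 1 m, d̄ = (0.68+0.00)/2 = 0.34, v̄ = (0.16+0.00)/2 = 0.08 → q = 1×0.34×0.08 = 0.02720 m³/s
Q = Σ q = 5.627 m³/s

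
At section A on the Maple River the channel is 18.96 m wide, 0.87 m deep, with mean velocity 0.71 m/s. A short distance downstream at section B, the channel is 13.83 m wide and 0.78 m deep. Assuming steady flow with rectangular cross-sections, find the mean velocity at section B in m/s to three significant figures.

Q = A₁V₁ = (18.96×0.87) × 0.71 = 11.71 m³/s
A₂ = 13.83 × 0.78 = 10.79 m²
V₂ = Q/A₂ = 11.71/10.79 = 1.086 m/s

1.09 m/s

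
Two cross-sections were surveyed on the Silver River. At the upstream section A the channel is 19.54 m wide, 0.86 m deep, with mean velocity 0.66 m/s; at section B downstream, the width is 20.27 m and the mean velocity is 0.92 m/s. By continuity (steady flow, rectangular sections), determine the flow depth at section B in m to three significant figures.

Q = A₁V₁ = (19.54×0.86) × 0.66 = 11.09 m³/s
d₂ = Q/(b₂ V₂) = 11.09/(20.27×0.92) = 0.5947 m

0.595 m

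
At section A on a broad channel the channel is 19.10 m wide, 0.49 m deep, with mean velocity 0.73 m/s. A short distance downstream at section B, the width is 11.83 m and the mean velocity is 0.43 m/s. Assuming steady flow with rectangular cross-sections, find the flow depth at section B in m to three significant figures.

Q = A₁V₁ = (19.10×0.49) × 0.73 = 6.832 m³/s
d₂ = Q/(b₂ V₂) = 6.832/(11.83×0.43) = 1.343 m

1.34 m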